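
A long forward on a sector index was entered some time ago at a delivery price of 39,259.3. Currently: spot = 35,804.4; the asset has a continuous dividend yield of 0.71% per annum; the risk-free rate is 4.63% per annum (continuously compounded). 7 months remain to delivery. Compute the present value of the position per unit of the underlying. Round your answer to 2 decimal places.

Current fair forward for the remaining 7 months: F = S·e^((r − q)·T), (r − q) = 0.0463 − 0.0071 = 0.0392
F = 35804.4 · e^(0.0392 × 7/12) = 35804.4 × 1.02313011 = 36632.5597
Value of long forward = (F − K)·e^(−rT) = (36632.5597 − 39259.3) · e^(−0.0463·7/12)
= -2626.7403 × 0.97335313 = -2556.75

-2556.75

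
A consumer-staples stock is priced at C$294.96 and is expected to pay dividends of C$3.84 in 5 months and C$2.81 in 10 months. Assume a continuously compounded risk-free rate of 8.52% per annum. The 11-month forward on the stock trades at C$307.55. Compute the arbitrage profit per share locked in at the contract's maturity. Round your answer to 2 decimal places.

C$4.53 per share

PV(dividends) I = 3.84·e^(−0.0852·5/12) + 2.81·e^(−0.0852·10/12) = 6.3235
Fair forward F* = (S − I)·e^(rT) = (294.96 − 6.3235)·e^0.078100 = 288.6365 × 1.081231 = 312.0827
Market C$307.55 < fair 312.0827: forward underpriced → reverse cash-and-carry (short the stock, invest proceeds at r, pay the dividends, go long the forward).
Profit at T = |F_mkt − F*| = |307.55 − 312.0827| = C$4.53 per share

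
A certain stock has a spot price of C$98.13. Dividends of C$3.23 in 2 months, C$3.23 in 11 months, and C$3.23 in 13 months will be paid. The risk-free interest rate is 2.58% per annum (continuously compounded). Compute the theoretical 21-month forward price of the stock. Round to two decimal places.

PV(dividends) I = 3.23·e^(−0.0258·2/12) + 3.23·e^(−0.0258·11/12) + 3.23·e^(−0.0258·13/12)
I = 3.2161 + 3.1545 + 3.1410 = 9.5116
F = (S − I)·e^(rT) = (98.13 − 9.5116) · e^(0.0258·21/12)
= 88.6184 · e^0.045150 = 88.6184 × 1.046185 = C$92.71

C$92.71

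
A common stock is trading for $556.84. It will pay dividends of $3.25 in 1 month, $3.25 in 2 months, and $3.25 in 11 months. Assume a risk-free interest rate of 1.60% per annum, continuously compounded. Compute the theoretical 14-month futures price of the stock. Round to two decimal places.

PV(dividends) I = 3.25·e^(−0.0160·1/12) + 3.25·e^(−0.0160·2/12) + 3.25·e^(−0.0160·11/12)
I = 3.2457 + 3.2413 + 3.2027 = 9.6897
F = (S − I)·e^(rT) = (556.84 − 9.6897) · e^(0.0160·14/12)
= 547.1503 · e^0.018667 = 547.1503 × 1.018842 = $557.46

$557.46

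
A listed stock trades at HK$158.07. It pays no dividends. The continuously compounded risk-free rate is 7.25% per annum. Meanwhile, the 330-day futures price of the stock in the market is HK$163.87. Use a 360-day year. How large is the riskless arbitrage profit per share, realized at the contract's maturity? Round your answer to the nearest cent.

HK$5.06 per share

Fair futures: F* = S·e^(carry·T), with carry = r = 0.0725
F* = 158.07 · e^(0.0725 × 330/360) = 158.07 · e^0.066458 = 158.07 × 1.068716 = HK$168.9319
Market HK$163.87 < fair HK$168.9319: forward underpriced → reverse cash-and-carry (short spot, go long the forward).
At maturity, profit = |F_mkt − F*| = |163.87 − 168.9319| = HK$5.06 per share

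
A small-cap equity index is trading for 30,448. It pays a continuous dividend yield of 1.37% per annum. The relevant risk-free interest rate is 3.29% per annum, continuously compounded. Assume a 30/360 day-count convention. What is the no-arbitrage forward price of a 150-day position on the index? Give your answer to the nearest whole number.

30,693

F = S·e^((r − q)T) = 30448 · e^((0.0329 − 0.0137) × 150/360)
= 30448 · e^0.008000 = 30448 × 1.008032
F = 30,693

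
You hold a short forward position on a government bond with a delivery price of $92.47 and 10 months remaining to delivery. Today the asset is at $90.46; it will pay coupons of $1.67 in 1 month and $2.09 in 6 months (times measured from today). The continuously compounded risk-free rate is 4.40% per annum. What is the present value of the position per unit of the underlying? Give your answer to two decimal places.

PV(remaining coupons) I = 1.67·e^(−0.0440·1/12) + 2.09·e^(−0.0440·6/12) = 3.7084
Current forward F = (S − I)·e^(rT) = (90.46 − 3.7084)·e^(0.0440·10/12) = 86.7516 × 1.037347 = 89.9915
Value (long) = (F − K)·e^(−rT) = (89.9915 − 92.47) × 0.963997 = -2.3893
Short position value = −(long value) = $2.39

$2.39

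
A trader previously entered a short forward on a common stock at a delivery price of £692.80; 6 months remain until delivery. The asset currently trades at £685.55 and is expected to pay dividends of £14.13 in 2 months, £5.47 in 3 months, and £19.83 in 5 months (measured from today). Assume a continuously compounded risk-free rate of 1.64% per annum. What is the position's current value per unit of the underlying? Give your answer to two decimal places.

PV(remaining dividends) I = 14.13·e^(−0.0164·2/12) + 5.47·e^(−0.0164·3/12) + 19.83·e^(−0.0164·5/12) = 39.2340
Current forward F = (S − I)·e^(rT) = (685.55 − 39.2340)·e^(0.0164·6/12) = 646.3160 × 1.008234 = 651.6378
Value (long) = (F − K)·e^(−rT) = (651.6378 − 692.80) × 0.991834 = -40.8261
Short position value = −(long value) = £40.83

£40.83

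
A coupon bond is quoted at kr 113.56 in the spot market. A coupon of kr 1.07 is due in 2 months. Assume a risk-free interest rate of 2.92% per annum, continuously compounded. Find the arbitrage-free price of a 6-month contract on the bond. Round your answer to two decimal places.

PV(coupons) I = 1.07·e^(−0.0292·2/12)
I = 1.0648
F = (S − I)·e^(rT) = (113.56 − 1.0648) · e^(0.0292·6/12)
= 112.4952 · e^0.014600 = 112.4952 × 1.014707 = kr 114.15

kr 114.15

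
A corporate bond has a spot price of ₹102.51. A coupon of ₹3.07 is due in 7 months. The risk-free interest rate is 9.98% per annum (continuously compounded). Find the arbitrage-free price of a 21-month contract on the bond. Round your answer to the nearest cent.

₹118.62

PV(coupons) I = 3.07·e^(−0.0998·7/12)
I = 2.8964
F = (S − I)·e^(rT) = (102.51 − 2.8964) · e^(0.0998·21/12)
= 99.6136 · e^0.174650 = 99.6136 × 1.190829 = ₹118.62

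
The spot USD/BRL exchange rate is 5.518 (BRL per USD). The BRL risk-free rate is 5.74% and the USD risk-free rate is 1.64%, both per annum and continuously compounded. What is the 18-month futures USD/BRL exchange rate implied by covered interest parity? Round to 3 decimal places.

F = S·e^((r_BRL − r_USD)T) = 5.518 · e^((0.0574 − 0.0164) × 18/12)
= 5.518 · e^0.061500 = 5.518 × 1.063430
F = 5.868 BRL per USD

5.868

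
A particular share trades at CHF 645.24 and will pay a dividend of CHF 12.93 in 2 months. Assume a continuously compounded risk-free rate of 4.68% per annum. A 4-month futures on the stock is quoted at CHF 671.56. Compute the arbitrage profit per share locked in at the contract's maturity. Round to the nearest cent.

CHF 29.21 per share

PV(dividends) I = 12.93·e^(−0.0468·2/12) = 12.8295
Fair futures F* = (S − I)·e^(rT) = (645.24 − 12.8295)·e^0.015600 = 632.4105 × 1.015722 = 642.3533
Market CHF 671.56 > fair 642.3533: forward overpriced → cash-and-carry (borrow at r, buy the stock and collect the dividends, short the forward).
Profit at T = |F_mkt − F*| = |671.56 − 642.3533| = CHF 29.21 per share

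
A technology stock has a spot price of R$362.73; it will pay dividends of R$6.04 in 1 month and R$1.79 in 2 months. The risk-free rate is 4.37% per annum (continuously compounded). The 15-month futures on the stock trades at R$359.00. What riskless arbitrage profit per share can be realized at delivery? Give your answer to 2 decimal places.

PV(dividends) I = 6.04·e^(−0.0437·1/12) + 1.79·e^(−0.0437·2/12) = 7.7951
Fair futures F* = (S − I)·e^(rT) = (362.73 − 7.7951)·e^0.054625 = 354.9349 × 1.056144 = 374.8624
Market R$359.00 < fair 374.8624: forward underpriced → reverse cash-and-carry (short the stock, invest proceeds at r, pay the dividends, go long the forward).
Profit at T = |F_mkt − F*| = |359.00 − 374.8624| = R$15.86 per share

R$15.86 per share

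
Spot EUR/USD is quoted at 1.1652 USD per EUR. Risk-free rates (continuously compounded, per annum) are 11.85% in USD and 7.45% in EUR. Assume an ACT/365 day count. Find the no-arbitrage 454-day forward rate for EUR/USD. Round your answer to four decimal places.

F = S·e^((r_USD − r_EUR)T) = 1.1652 · e^((0.1185 − 0.0745) × 454/365)
= 1.1652 · e^0.054729 = 1.1652 × 1.056254
F = 1.2307 USD per EUR

1.2307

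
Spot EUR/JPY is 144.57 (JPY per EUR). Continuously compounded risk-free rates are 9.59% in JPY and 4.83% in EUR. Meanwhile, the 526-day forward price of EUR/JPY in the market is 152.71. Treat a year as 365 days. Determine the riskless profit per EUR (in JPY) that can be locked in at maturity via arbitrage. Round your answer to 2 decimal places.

2.12 per EUR (in JPY)

Fair forward: F* = S·e^(carry·T), with carry = (r_JPY − r_EUR) = 0.0959 − 0.0483 = 0.0476
F* = 144.57 · e^(0.0476 × 526/365) = 144.57 · e^0.068596 = 144.57 × 1.071003 = 154.8349
Market 152.71 < fair 154.8349: forward underpriced → reverse cash-and-carry (short spot, go long the forward).
At maturity, profit = |F_mkt − F*| = |152.71 − 154.8349| = 2.12 per EUR (in JPY)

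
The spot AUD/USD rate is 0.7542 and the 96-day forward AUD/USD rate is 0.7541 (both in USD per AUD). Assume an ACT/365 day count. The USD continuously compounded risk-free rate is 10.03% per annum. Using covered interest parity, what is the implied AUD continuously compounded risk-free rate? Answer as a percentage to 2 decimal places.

10.08%

F = S·e^((r_USD − r_AUD)T) ⇒ r_AUD = r_USD − ln(F/S)/T
ln(0.7541/0.7542) = -0.000133; /(96/365) = -0.000506
r_AUD = 0.1003 + 0.000506 = 0.100806
r_AUD = 10.08%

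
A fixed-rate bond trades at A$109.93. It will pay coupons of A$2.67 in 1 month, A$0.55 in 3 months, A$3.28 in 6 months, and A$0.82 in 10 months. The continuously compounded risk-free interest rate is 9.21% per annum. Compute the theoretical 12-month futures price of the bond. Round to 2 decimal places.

A$112.77

PV(coupons) I = 2.67·e^(−0.0921·1/12) + 0.55·e^(−0.0921·3/12) + 3.28·e^(−0.0921·6/12) + 0.82·e^(−0.0921·10/12)
I = 2.6496 + 0.5375 + 3.1324 + 0.7594 = 7.0789
F = (S − I)·e^(rT) = (109.93 − 7.0789) · e^(0.0921·12/12)
= 102.8511 · e^0.092100 = 102.8511 × 1.096474 = A$112.77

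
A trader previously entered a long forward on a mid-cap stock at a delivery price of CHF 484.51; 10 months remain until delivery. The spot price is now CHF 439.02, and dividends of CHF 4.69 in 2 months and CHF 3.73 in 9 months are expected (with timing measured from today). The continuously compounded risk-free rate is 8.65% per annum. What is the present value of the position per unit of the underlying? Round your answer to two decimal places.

-CHF 19.91

PV(remaining dividends) I = 4.69·e^(−0.0865·2/12) + 3.73·e^(−0.0865·9/12) = 8.1186
Current forward F = (S − I)·e^(rT) = (439.02 − 8.1186)·e^(0.0865·10/12) = 430.9014 × 1.074745 = 463.1091
Value (long) = (F − K)·e^(−rT) = (463.1091 − 484.51) × 0.930453 = -19.9125
Value = -CHF 19.91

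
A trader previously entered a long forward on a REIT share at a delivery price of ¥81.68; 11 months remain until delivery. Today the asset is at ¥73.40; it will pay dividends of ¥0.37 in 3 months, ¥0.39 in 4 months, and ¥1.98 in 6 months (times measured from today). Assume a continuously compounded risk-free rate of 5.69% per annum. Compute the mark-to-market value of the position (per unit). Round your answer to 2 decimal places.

PV(remaining dividends) I = 0.37·e^(−0.0569·3/12) + 0.39·e^(−0.0569·4/12) + 1.98·e^(−0.0569·6/12) = 2.6719
Current forward F = (S − I)·e^(rT) = (73.40 − 2.6719)·e^(0.0569·11/12) = 70.7281 × 1.053543 = 74.5151
Value (long) = (F − K)·e^(−rT) = (74.5151 − 81.68) × 0.949179 = -6.8008
Value = -¥6.80

-¥6.80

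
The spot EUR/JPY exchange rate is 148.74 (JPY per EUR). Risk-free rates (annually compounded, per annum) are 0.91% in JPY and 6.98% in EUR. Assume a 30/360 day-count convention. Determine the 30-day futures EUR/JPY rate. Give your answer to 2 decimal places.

By covered interest parity, F = S · (1+r_JPY)^T / (1+r_EUR)^T
= 148.74 × 1.000755 / 1.005638 = 148.74 × 0.995144
F = 148.02 JPY per EUR

148.02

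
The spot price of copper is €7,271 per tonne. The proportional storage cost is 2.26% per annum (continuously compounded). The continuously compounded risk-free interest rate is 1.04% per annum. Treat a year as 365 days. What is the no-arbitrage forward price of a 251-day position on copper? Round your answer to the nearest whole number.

€7,438 per tonne

Net carry = r + u − y = 0.0104 + 0.0226 − 0.0000 = 0.0330
F = S·e^((r+u−y)T) = 7271 · e^(0.0330 × 251/365) = 7271 · e^0.022693
= 7271 × 1.022952 = €7,438 per tonne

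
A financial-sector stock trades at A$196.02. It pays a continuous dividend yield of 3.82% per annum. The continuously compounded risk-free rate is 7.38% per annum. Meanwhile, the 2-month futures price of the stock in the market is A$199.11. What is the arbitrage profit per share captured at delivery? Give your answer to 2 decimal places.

A$1.92 per share

Fair futures: F* = S·e^(carry·T), with carry = (r − q) = 0.0738 − 0.0382 = 0.0356
F* = 196.02 · e^(0.0356 × 2/12) = 196.02 · e^0.005933 = 196.02 × 1.005951 = A$197.1865
Market A$199.11 > fair A$197.1865: forward overpriced → cash-and-carry (buy spot, short the forward).
At maturity, profit = |F_mkt − F*| = |199.11 − 197.1865| = A$1.92 per share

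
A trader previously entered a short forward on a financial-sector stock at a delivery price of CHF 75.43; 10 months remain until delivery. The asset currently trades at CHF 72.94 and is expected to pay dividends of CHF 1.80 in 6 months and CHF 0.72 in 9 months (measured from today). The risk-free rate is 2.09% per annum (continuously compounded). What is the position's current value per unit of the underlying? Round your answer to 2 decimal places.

PV(remaining dividends) I = 1.80·e^(−0.0209·6/12) + 0.72·e^(−0.0209·9/12) = 2.4901
Current forward F = (S − I)·e^(rT) = (72.94 − 2.4901)·e^(0.0209·10/12) = 70.4499 × 1.017569 = 71.6876
Value (long) = (F − K)·e^(−rT) = (71.6876 − 75.43) × 0.982734 = -3.6778
Short position value = −(long value) = CHF 3.68

CHF 3.68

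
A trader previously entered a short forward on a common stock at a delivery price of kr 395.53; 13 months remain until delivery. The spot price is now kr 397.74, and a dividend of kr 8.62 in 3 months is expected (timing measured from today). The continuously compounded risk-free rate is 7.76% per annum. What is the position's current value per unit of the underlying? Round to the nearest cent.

-kr 25.65

PV(remaining dividends) I = 8.62·e^(−0.0776·3/12) = 8.4544
Current forward F = (S − I)·e^(rT) = (397.74 − 8.4544)·e^(0.0776·13/12) = 389.2856 × 1.087701 = 423.4263
Value (long) = (F − K)·e^(−rT) = (423.4263 − 395.53) × 0.919370 = 25.6470
Short position value = −(long value) = -kr 25.65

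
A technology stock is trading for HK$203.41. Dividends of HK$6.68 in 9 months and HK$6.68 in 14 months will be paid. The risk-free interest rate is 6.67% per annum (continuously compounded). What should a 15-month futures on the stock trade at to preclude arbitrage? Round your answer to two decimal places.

PV(dividends) I = 6.68·e^(−0.0667·9/12) + 6.68·e^(−0.0667·14/12)
I = 6.3541 + 6.1799 = 12.5340
F = (S − I)·e^(rT) = (203.41 − 12.5340) · e^(0.0667·15/12)
= 190.8760 · e^0.083375 = 190.8760 × 1.086949 = HK$207.47

HK$207.47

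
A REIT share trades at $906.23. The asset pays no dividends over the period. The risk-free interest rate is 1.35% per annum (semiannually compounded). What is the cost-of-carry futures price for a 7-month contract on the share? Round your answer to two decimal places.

F = S · (1+r/2)^(2T)
= 906.23 × 1.007879
F = $913.37

$913.37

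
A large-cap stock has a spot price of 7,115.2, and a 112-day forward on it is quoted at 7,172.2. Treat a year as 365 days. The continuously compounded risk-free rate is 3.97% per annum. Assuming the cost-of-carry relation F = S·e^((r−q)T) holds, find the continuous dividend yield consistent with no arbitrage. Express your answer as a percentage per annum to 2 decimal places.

1.37%

From F = S·e^((r−q)T): (r − q) = ln(F/S)/T
ln(7172.2/7115.2) = ln(1.008011) = 0.007979
(r − q) = 0.007979 / (112/365) = 0.026003
q = r − ln(F/S)/T = 0.0397 − 0.026003 = 0.013697
q = 1.37%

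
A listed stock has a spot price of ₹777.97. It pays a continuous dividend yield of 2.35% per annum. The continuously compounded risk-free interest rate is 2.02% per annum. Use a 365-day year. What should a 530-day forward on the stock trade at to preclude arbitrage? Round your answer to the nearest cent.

F = S·e^((r − q)T) = 777.97 · e^((0.0202 − 0.0235) × 530/365)
= 777.97 · e^-0.004792 = 777.97 × 0.995219
F = ₹774.25

₹774.25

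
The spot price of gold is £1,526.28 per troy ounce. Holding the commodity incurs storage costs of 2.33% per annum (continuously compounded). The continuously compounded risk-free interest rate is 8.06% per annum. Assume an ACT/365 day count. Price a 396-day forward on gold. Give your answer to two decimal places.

£1,708.40 per troy ounce

Net carry = r + u − y = 0.0806 + 0.0233 − 0.0000 = 0.1039
F = S·e^((r+u−y)T) = 1526.28 · e^(0.1039 × 396/365) = 1526.28 · e^0.11272438
= 1526.28 × 1.11932338 = £1,708.40 per troy ounce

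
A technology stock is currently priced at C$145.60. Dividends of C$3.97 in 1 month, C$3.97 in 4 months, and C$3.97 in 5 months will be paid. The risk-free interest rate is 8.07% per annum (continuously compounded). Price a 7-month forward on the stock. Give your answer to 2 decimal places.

PV(dividends) I = 3.97·e^(−0.0807·1/12) + 3.97·e^(−0.0807·4/12) + 3.97·e^(−0.0807·5/12)
I = 3.9434 + 3.8646 + 3.8387 = 11.6467
F = (S − I)·e^(rT) = (145.60 − 11.6467) · e^(0.0807·7/12)
= 133.9533 · e^0.047075 = 133.9533 × 1.048201 = C$140.41

C$140.41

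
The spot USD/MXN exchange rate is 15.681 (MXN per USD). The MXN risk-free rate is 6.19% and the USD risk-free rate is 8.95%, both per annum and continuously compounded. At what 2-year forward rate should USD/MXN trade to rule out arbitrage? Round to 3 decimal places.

F = S·e^((r_MXN − r_USD)T) = 15.681 · e^((0.0619 − 0.0895) × 2)
= 15.681 · e^-0.055200 = 15.681 × 0.946296
F = 14.839 MXN per USD

14.839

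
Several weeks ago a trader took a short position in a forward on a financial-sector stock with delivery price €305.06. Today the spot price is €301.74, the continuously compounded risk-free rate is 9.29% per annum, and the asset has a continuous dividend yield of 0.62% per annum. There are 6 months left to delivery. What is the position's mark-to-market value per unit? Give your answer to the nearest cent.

Current fair forward for the remaining 6 months: F = S·e^((r − q)·T), (r − q) = 0.0929 − 0.0062 = 0.0867
F = 301.74 · e^(0.0867 × 6/12) = 301.74 × 1.044303 = 315.1080
Value of long forward = (F − K)·e^(−rT) = (315.1080 − 305.06) · e^(−0.0929·6/12)
= 10.0480 × 0.954612 = 9.59
Short position value = −(long value) = -€9.59

-€9.59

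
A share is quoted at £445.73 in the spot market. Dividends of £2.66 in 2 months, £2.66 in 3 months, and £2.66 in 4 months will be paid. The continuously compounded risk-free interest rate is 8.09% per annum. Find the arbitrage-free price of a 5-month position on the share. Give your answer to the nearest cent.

£452.92

PV(dividends) I = 2.66·e^(−0.0809·2/12) + 2.66·e^(−0.0809·3/12) + 2.66·e^(−0.0809·4/12)
I = 2.6244 + 2.6067 + 2.5892 = 7.8203
F = (S − I)·e^(rT) = (445.73 − 7.8203) · e^(0.0809·5/12)
= 437.9097 · e^0.033708 = 437.9097 × 1.034283 = £452.92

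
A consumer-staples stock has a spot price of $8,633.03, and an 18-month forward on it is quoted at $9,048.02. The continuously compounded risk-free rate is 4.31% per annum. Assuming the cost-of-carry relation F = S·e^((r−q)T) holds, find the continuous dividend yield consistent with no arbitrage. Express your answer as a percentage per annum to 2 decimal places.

From F = S·e^((r−q)T): (r − q) = ln(F/S)/T
ln(9048.02/8633.03) = ln(1.048070) = 0.046950
(r − q) = 0.046950 / (18/12) = 0.031300
q = r − ln(F/S)/T = 0.0431 − 0.031300 = 0.011800
q = 1.18%

1.18%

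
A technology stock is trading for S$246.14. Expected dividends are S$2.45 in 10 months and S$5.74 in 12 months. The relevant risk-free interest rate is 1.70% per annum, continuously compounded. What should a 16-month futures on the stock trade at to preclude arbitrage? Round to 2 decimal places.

PV(dividends) I = 2.45·e^(−0.0170·10/12) + 5.74·e^(−0.0170·12/12)
I = 2.4155 + 5.6432 = 8.0587
F = (S − I)·e^(rT) = (246.14 − 8.0587) · e^(0.0170·16/12)
= 238.0813 · e^0.022667 = 238.0813 × 1.022926 = S$243.54

S$243.54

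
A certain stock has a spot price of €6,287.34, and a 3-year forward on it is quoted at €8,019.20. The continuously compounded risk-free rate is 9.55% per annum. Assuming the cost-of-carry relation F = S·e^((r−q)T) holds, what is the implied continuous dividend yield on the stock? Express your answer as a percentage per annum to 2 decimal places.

From F = S·e^((r−q)T): (r − q) = ln(F/S)/T
ln(8019.20/6287.34) = ln(1.275452) = 0.243301
(r − q) = 0.243301 / (3) = 0.081100
q = r − ln(F/S)/T = 0.0955 − 0.081100 = 0.014400
q = 1.44%

1.44%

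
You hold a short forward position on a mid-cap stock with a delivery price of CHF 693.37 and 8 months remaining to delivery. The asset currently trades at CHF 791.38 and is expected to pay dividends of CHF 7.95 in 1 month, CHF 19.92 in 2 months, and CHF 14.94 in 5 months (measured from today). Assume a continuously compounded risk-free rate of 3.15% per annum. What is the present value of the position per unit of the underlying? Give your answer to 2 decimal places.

PV(remaining dividends) I = 7.95·e^(−0.0315·1/12) + 19.92·e^(−0.0315·2/12) + 14.94·e^(−0.0315·5/12) = 42.4900
Current forward F = (S − I)·e^(rT) = (791.38 − 42.4900)·e^(0.0315·8/12) = 748.8900 × 1.021222 = 764.7829
Value (long) = (F − K)·e^(−rT) = (764.7829 − 693.37) × 0.979219 = 69.9289
Short position value = −(long value) = -CHF 69.93

-CHF 69.93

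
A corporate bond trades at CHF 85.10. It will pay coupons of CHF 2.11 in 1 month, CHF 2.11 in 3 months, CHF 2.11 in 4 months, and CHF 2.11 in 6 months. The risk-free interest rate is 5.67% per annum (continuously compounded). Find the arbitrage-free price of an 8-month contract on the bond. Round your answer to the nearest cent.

CHF 79.76

PV(coupons) I = 2.11·e^(−0.0567·1/12) + 2.11·e^(−0.0567·3/12) + 2.11·e^(−0.0567·4/12) + 2.11·e^(−0.0567·6/12)
I = 2.1001 + 2.0803 + 2.0705 + 2.0510 = 8.3019
F = (S − I)·e^(rT) = (85.10 − 8.3019) · e^(0.0567·8/12)
= 76.7981 · e^0.037800 = 76.7981 × 1.038524 = CHF 79.76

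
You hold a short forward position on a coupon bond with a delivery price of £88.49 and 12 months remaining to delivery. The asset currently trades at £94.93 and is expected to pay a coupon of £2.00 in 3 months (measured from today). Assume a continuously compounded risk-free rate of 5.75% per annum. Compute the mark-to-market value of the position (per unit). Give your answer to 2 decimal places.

PV(remaining coupons) I = 2.00·e^(−0.0575·3/12) = 1.9715
Current forward F = (S − I)·e^(rT) = (94.93 − 1.9715)·e^(0.0575·12/12) = 92.9585 × 1.059185 = 98.4602
Value (long) = (F − K)·e^(−rT) = (98.4602 − 88.49) × 0.944122 = 9.4131
Short position value = −(long value) = -£9.41

-£9.41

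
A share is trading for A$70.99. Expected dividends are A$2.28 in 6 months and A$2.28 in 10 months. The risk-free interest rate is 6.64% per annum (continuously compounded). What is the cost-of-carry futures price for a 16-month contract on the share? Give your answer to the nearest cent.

A$72.79

PV(dividends) I = 2.28·e^(−0.0664·6/12) + 2.28·e^(−0.0664·10/12)
I = 2.2055 + 2.1573 = 4.3628
F = (S − I)·e^(rT) = (70.99 − 4.3628) · e^(0.0664·16/12)
= 66.6272 · e^0.088533 = 66.6272 × 1.092570 = A$72.79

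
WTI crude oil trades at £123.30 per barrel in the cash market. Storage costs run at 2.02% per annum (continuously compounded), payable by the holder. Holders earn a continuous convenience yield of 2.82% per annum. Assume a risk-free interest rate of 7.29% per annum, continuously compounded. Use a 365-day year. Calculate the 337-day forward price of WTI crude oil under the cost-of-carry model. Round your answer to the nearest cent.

£130.91 per barrel

Net carry = r + u − y = 0.0729 + 0.0202 − 0.0282 = 0.0649
F = S·e^((r+u−y)T) = 123.30 · e^(0.0649 × 337/365) = 123.30 · e^0.059921
= 123.30 × 1.061753 = £130.91 per barrel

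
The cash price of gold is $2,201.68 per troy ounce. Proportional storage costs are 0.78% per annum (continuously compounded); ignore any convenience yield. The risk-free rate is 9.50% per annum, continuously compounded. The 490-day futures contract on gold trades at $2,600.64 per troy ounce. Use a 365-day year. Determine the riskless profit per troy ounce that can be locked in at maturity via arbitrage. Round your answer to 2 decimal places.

Fair futures: F* = S·e^(carry·T), with carry = (r + u) = 0.0950 + 0.0078 = 0.1028
F* = 2201.68 · e^(0.1028 × 490/365) = 2201.68 · e^0.13800548 = 2201.68 × 1.14798184 = $2527.4887
Market $2600.64 > fair $2527.4887: forward overpriced → cash-and-carry (buy spot, short the forward).
At maturity, profit = |F_mkt − F*| = |2600.64 − 2527.4887| = $73.15 per troy ounce

$73.15 per troy ounce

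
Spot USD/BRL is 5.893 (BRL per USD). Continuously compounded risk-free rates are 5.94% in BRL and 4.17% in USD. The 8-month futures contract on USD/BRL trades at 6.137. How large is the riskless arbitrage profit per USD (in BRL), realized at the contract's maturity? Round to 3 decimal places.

0.174 per USD (in BRL)

Fair futures: F* = S·e^(carry·T), with carry = (r_BRL − r_USD) = 0.0594 − 0.0417 = 0.0177
F* = 5.893 · e^(0.0177 × 8/12) = 5.893 · e^0.011800 = 5.893 × 1.011870 = 5.9629
Market 6.137 > fair 5.9629: forward overpriced → cash-and-carry (buy spot, short the forward).
At maturity, profit = |F_mkt − F*| = |6.137 − 5.9629| = 0.174 per USD (in BRL)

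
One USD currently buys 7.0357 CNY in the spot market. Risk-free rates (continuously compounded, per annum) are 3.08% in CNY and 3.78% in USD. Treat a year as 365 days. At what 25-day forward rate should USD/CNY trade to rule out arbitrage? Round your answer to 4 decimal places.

F = S·e^((r_CNY − r_USD)T) = 7.0357 · e^((0.0308 − 0.0378) × 25/365)
= 7.0357 · e^-0.000479 = 7.0357 × 0.999521
F = 7.0323 CNY per USD

7.0323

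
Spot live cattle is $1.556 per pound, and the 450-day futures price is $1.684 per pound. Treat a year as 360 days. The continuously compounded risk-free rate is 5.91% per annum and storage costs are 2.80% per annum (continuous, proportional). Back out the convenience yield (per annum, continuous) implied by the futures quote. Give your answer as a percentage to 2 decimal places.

2.39%

F = S·e^((r+u−y)T) ⇒ (r+u−y) = ln(F/S)/T
ln(1.684/1.556) = 0.079053; /T ⇒ 0.063242
y = r + u − ln(F/S)/T = 0.0591 + 0.0280 − 0.063242 = 0.023858
y = 2.39%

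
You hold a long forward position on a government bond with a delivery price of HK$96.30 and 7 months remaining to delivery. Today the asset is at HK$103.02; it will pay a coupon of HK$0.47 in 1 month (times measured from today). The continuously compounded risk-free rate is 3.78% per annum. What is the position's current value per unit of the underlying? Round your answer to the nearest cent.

PV(remaining coupons) I = 0.47·e^(−0.0378·1/12) = 0.4685
Current forward F = (S − I)·e^(rT) = (103.02 − 0.4685)·e^(0.0378·7/12) = 102.5515 × 1.022295 = 104.8379
Value (long) = (F − K)·e^(−rT) = (104.8379 − 96.30) × 0.978191 = 8.3517
Value = HK$8.35

HK$8.35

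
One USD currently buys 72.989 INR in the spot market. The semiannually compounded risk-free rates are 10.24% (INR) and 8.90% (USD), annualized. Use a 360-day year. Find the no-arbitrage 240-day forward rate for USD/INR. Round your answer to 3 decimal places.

By covered interest parity, F = S · (1+r_INR/2)^(2T) / (1+r_USD/2)^(2T)
= 72.989 × 1.068843 / 1.059769 = 72.989 × 1.008562
F = 73.614 INR per USD

73.614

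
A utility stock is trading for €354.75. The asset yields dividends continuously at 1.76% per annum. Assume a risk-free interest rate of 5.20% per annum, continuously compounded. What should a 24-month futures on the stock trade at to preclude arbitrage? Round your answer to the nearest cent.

F = S·e^((r − q)T) = 354.75 · e^((0.0520 − 0.0176) × 24/12)
= 354.75 · e^0.068800 = 354.75 × 1.071222
F = €380.02

€380.02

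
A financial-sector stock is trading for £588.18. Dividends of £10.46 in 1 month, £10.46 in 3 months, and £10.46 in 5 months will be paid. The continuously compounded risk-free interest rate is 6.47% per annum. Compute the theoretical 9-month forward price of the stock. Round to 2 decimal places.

PV(dividends) I = 10.46·e^(−0.0647·1/12) + 10.46·e^(−0.0647·3/12) + 10.46·e^(−0.0647·5/12)
I = 10.4038 + 10.2922 + 10.1818 = 30.8778
F = (S − I)·e^(rT) = (588.18 − 30.8778) · e^(0.0647·9/12)
= 557.3022 · e^0.048525 = 557.3022 × 1.049722 = £585.01

£585.01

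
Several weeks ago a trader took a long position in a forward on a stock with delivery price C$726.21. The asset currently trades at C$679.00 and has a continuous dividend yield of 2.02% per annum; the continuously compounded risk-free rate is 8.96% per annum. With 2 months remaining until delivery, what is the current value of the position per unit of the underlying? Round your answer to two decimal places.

-C$38.73

Current fair forward for the remaining 2 months: F = S·e^((r − q)·T), (r − q) = 0.0896 − 0.0202 = 0.0694
F = 679.00 · e^(0.0694 × 2/12) = 679.00 × 1.011634 = 686.8995
Value of long forward = (F − K)·e^(−rT) = (686.8995 − 726.21) · e^(−0.0896·2/12)
= -39.3105 × 0.985178 = -38.73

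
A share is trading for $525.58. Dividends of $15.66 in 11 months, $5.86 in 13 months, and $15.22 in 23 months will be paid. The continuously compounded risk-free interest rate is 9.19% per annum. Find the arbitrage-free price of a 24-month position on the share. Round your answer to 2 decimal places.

$592.62

PV(dividends) I = 15.66·e^(−0.0919·11/12) + 5.86·e^(−0.0919·13/12) + 15.22·e^(−0.0919·23/12)
I = 14.3948 + 5.3047 + 12.7620 = 32.4615
F = (S − I)·e^(rT) = (525.58 − 32.4615) · e^(0.0919·24/12)
= 493.1185 · e^0.183800 = 493.1185 × 1.201775 = $592.62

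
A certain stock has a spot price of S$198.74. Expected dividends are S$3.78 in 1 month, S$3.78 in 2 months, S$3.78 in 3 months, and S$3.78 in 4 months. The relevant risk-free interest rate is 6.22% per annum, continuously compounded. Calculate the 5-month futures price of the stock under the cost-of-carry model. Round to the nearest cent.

S$188.64

PV(dividends) I = 3.78·e^(−0.0622·1/12) + 3.78·e^(−0.0622·2/12) + 3.78·e^(−0.0622·3/12) + 3.78·e^(−0.0622·4/12)
I = 3.7605 + 3.7410 + 3.7217 + 3.7024 = 14.9256
F = (S − I)·e^(rT) = (198.74 − 14.9256) · e^(0.0622·5/12)
= 183.8144 · e^0.025917 = 183.8144 × 1.026256 = S$188.64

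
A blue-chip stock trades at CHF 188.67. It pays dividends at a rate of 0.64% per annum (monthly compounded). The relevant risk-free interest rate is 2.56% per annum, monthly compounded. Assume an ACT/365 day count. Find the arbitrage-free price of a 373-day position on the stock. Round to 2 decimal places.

F = S · (1+r/12)^(12T) / (1+q/12)^(12T)
= 188.67 × 1.026478 / 1.006560 = 188.67 × 1.019788
F = CHF 192.40

CHF 192.40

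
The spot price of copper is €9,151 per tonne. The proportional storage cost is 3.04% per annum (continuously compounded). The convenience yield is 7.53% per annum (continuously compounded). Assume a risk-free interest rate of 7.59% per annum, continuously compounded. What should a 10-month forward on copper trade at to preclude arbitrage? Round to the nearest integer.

€9,390 per tonne

Net carry = r + u − y = 0.0759 + 0.0304 − 0.0753 = 0.0310
F = S·e^((r+u−y)T) = 9151 · e^(0.0310 × 10/12) = 9151 · e^0.025833
= 9151 × 1.026170 = €9,390 per tonne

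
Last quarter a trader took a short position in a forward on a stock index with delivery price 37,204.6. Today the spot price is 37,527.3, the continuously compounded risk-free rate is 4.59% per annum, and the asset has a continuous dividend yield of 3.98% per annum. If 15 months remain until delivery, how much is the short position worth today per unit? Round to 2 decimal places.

Current fair forward for the remaining 15 months: F = S·e^((r − q)·T), (r − q) = 0.0459 − 0.0398 = 0.0061
F = 37527.3 · e^(0.0061 × 15/12) = 37527.3 × 1.00765414 = 37814.5392
Value of long forward = (F − K)·e^(−rT) = (37814.5392 − 37204.6) · e^(−0.0459·15/12)
= 609.9392 × 0.94423991 = 575.93
Short position value = −(long value) = -575.93

-575.93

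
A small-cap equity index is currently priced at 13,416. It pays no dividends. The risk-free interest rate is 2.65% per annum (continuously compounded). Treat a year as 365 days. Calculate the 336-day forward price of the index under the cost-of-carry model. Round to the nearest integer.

13,747

F = S·e^(rT) = 13416 · e^(0.0265 × 336/365)
= 13416 · e^0.024395 = 13416 × 1.024695
F = 13,747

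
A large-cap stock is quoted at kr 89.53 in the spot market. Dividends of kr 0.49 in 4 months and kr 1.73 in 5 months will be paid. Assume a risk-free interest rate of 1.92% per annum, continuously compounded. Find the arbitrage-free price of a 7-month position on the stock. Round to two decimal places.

PV(dividends) I = 0.49·e^(−0.0192·4/12) + 1.73·e^(−0.0192·5/12)
I = 0.4869 + 1.7162 = 2.2031
F = (S − I)·e^(rT) = (89.53 − 2.2031) · e^(0.0192·7/12)
= 87.3269 · e^0.011200 = 87.3269 × 1.011263 = kr 88.31

kr 88.31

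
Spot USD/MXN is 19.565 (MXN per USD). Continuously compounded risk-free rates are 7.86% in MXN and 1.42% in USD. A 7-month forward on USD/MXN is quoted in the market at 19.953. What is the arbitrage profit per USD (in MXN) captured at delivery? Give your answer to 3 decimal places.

Fair forward: F* = S·e^(carry·T), with carry = (r_MXN − r_USD) = 0.0786 − 0.0142 = 0.0644
F* = 19.565 · e^(0.0644 × 7/12) = 19.565 · e^0.037567 = 19.565 × 1.038282 = 20.3140
Market 19.953 < fair 20.3140: forward underpriced → reverse cash-and-carry (short spot, go long the forward).
At maturity, profit = |F_mkt − F*| = |19.953 − 20.3140| = 0.361 per USD (in MXN)

0.361 per USD (in MXN)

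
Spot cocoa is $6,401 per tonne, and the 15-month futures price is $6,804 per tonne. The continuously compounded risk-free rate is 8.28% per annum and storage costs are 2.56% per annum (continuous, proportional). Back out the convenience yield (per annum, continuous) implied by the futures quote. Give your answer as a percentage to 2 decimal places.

5.96%

F = S·e^((r+u−y)T) ⇒ (r+u−y) = ln(F/S)/T
ln(6804/6401) = 0.061056; /T ⇒ 0.048845
y = r + u − ln(F/S)/T = 0.0828 + 0.0256 − 0.048845 = 0.059555
y = 5.96%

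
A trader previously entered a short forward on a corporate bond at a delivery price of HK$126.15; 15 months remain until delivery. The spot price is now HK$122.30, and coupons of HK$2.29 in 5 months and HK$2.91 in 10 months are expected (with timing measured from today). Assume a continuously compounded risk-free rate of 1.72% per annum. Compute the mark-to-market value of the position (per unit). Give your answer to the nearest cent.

PV(remaining coupons) I = 2.29·e^(−0.0172·5/12) + 2.91·e^(−0.0172·10/12) = 5.1422
Current forward F = (S − I)·e^(rT) = (122.30 − 5.1422)·e^(0.0172·15/12) = 117.1578 × 1.021733 = 119.7040
Value (long) = (F − K)·e^(−rT) = (119.7040 − 126.15) × 0.978729 = -6.3089
Short position value = −(long value) = HK$6.31

HK$6.31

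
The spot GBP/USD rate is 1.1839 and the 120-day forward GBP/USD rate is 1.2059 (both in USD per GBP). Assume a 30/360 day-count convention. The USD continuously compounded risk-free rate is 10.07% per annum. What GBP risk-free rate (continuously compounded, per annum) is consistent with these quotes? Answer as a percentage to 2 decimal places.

4.55%

F = S·e^((r_USD − r_GBP)T) ⇒ r_GBP = r_USD − ln(F/S)/T
ln(1.2059/1.1839) = 0.018412; /(120/360) = 0.055236
r_GBP = 0.1007 − 0.055236 = 0.045464
r_GBP = 4.55%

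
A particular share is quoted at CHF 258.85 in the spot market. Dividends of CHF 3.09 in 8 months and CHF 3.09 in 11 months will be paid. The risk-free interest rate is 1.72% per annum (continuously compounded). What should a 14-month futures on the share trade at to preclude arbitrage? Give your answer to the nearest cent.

PV(dividends) I = 3.09·e^(−0.0172·8/12) + 3.09·e^(−0.0172·11/12)
I = 3.0548 + 3.0417 = 6.0965
F = (S − I)·e^(rT) = (258.85 − 6.0965) · e^(0.0172·14/12)
= 252.7535 · e^0.020067 = 252.7535 × 1.020270 = CHF 257.88

CHF 257.88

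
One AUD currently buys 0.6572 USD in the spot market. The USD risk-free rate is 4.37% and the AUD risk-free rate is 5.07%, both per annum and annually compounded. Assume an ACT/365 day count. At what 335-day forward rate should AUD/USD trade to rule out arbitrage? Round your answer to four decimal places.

By covered interest parity, F = S · (1+r_USD)^T / (1+r_AUD)^T
= 0.6572 × 1.040037 / 1.046438 = 0.6572 × 0.993883
F = 0.6532 USD per AUD

0.6532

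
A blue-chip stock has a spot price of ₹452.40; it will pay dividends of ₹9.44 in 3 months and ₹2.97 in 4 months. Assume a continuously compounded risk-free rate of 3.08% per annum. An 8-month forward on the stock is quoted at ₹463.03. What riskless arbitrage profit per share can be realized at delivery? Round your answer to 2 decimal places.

₹13.81 per share

PV(dividends) I = 9.44·e^(−0.0308·3/12) + 2.97·e^(−0.0308·4/12) = 12.3073
Fair forward F* = (S − I)·e^(rT) = (452.40 − 12.3073)·e^0.020533 = 440.0927 × 1.020745 = 449.2224
Market ₹463.03 > fair 449.2224: forward overpriced → cash-and-carry (borrow at r, buy the stock and collect the dividends, short the forward).
Profit at T = |F_mkt − F*| = |463.03 − 449.2224| = ₹13.81 per share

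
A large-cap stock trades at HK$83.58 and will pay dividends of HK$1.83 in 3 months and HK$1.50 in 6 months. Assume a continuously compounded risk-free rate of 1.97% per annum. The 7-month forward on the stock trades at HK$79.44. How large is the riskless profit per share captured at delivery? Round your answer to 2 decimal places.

PV(dividends) I = 1.83·e^(−0.0197·3/12) + 1.50·e^(−0.0197·6/12) = 3.3063
Fair forward F* = (S − I)·e^(rT) = (83.58 − 3.3063)·e^0.011492 = 80.2737 × 1.011558 = 81.2015
Market HK$79.44 < fair 81.2015: forward underpriced → reverse cash-and-carry (short the stock, invest proceeds at r, pay the dividends, go long the forward).
Profit at T = |F_mkt − F*| = |79.44 − 81.2015| = HK$1.76 per share

HK$1.76 per share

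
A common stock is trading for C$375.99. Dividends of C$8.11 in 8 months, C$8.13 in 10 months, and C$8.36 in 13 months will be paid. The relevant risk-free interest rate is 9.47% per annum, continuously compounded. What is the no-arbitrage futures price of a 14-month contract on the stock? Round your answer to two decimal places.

PV(dividends) I = 8.11·e^(−0.0947·8/12) + 8.13·e^(−0.0947·10/12) + 8.36·e^(−0.0947·13/12)
I = 7.6138 + 7.5131 + 7.5449 = 22.6718
F = (S − I)·e^(rT) = (375.99 − 22.6718) · e^(0.0947·14/12)
= 353.3182 · e^0.110483 = 353.3182 × 1.116817 = C$394.59

C$394.59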